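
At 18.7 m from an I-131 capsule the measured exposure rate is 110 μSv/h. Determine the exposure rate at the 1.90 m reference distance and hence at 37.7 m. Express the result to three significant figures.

Applying the 1/r² law,
At 1.90 m: 110 × (18.7/1.90)² = 110 × 96.87 = 10660 μSv/h
At 37.7 m: 10660 × (1.90/37.7)² = 10660 × 0.002540 = 27.08 μSv/h.

10700 μSv/h; 27.1 μSv/h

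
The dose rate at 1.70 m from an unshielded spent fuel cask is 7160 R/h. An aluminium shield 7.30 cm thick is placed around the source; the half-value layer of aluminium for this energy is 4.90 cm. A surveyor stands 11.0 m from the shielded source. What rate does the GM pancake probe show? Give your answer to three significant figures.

Distance alone: 7160 × (1.70/11.0)² = 7160 × 0.02388 = 171.0 R/h.
Shield: 7.30/4.90 = 1.490 half-value layers → attenuation 2^(−1.490) = 0.3560.
Combined: 171.0 × 0.3560 = 60.88 R/h.

60.9 R/h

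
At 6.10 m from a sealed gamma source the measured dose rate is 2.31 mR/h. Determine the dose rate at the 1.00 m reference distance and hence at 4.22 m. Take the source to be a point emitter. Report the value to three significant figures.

By the inverse-square law,
At 1.00 m: 2.31 × (6.10/1.00)² = 2.31 × 37.21 = 85.96 mR/h
At 4.22 m: (1.00/4.22)² = 0.05615, so 85.96 × 0.05615 = 4.827 mR/h.

86.0 mR/h; 4.83 mR/h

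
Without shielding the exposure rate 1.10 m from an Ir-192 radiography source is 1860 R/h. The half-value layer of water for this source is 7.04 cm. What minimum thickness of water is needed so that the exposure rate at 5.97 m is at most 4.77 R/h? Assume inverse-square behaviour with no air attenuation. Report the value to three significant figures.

26.2 cm

At 5.97 m, distance alone gives 1860 × (1.10/5.97)² = 1860 × 0.03395 = 63.15 R/h.
Further attenuation needed: 63.15/4.77 = 13.24.
n = log₂(13.24) = 3.727 half-value layers.
Thickness = 3.727 × 7.04 cm = 26.24 cm.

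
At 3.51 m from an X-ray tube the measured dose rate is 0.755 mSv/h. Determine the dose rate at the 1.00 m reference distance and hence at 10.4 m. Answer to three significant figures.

By the inverse-square law,
At 1.00 m: (3.51/1.00)² = 12.32, so 0.755 × 12.32 = 9.302 mSv/h
At 10.4 m: (1.00/10.4)² = 0.009246, so 9.302 × 0.009246 = 0.08601 mSv/h.

9.30 mSv/h; 0.0860 mSv/h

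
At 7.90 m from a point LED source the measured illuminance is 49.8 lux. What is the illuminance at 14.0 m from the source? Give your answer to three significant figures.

Using I₁d₁² = I₂d₂², scaling from 7.90 m to 14.0 m:
49.8 × (7.90/14.0)² = 49.8 × 0.3184 = 15.86 lux.

15.9 lux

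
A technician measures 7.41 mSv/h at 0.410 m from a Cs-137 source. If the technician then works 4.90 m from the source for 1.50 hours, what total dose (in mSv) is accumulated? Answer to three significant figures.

0.0778 mSv

Intensity scales as (d₁/d₂)², so rate at 4.90 m:
7.41 × (0.410/4.90)² = 7.41 × 0.007001 = 0.05188 mSv/h.
Dose = rate × time = 0.05188 mSv/h × 1.500 h = 0.07782 mSv.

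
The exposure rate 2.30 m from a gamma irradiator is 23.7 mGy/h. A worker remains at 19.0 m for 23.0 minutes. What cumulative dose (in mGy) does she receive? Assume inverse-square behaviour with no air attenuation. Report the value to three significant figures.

0.133 mGy

Using I₁d₁² = I₂d₂², rate at 19.0 m:
(2.30/19.0)² = 0.01465, so 23.7 × 0.01465 = 0.3472 mGy/h.
Dose = rate × time = 0.3472 mGy/h × 0.3833 h = 0.1331 mGy.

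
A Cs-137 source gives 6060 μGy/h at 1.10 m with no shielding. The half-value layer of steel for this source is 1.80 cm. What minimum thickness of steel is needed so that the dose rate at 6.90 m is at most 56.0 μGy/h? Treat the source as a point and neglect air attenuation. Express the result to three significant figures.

2.63 cm

At 6.90 m, distance alone gives (1.10/6.90)² = 0.02541, so 6060 × 0.02541 = 154.0 μGy/h.
Further attenuation needed: 154.0/56.0 = 2.750.
n = log₂(2.750) = 1.459 half-value layers.
Thickness = 1.459 × 1.80 cm = 2.626 cm.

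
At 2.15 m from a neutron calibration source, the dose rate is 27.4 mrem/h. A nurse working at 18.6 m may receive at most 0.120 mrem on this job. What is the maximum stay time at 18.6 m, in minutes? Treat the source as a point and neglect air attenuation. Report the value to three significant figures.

Applying the 1/r² law, rate at 18.6 m:
(2.15/18.6)² = 0.01336, so 27.4 × 0.01336 = 0.3661 mrem/h.
Stay time = 0.120 mrem ÷ 0.3661 mrem/h = 0.3278 h = 19.67 min.

19.7 min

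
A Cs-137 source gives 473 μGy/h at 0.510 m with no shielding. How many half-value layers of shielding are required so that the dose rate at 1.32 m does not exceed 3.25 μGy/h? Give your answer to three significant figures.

4.44 half-value layers

At 1.32 m, distance alone gives (0.510/1.32)² = 0.1493, so 473 × 0.1493 = 70.62 μGy/h.
Further attenuation needed: 70.62/3.25 = 21.73.
n = log₂(21.73) = 4.442 half-value layers.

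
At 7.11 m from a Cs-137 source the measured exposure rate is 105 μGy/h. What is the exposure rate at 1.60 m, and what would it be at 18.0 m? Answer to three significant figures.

2070 μGy/h; 16.4 μGy/h

Applying the 1/r² law,
At 1.60 m: (7.11/1.60)² = 19.75, so 105 × 19.75 = 2074 μGy/h
At 18.0 m: (1.60/18.0)² = 0.007901, so 2074 × 0.007901 = 16.39 μGy/h.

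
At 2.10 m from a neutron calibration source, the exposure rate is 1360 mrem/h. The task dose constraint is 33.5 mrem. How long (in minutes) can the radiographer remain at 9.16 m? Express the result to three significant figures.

28.1 min

Applying the 1/r² law, rate at 9.16 m:
(2.10/9.16)² = 0.05256, so 1360 × 0.05256 = 71.48 mrem/h.
Stay time = 33.5 mrem ÷ 71.48 mrem/h = 0.4687 h = 28.12 min.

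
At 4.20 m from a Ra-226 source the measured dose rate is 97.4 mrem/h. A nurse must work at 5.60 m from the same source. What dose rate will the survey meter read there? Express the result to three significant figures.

54.8 mrem/h

Since intensity falls as 1/r², scaling from 4.20 m to 5.60 m:
97.4 × (4.20/5.60)² = 97.4 × 0.5625 = 54.79 mrem/h.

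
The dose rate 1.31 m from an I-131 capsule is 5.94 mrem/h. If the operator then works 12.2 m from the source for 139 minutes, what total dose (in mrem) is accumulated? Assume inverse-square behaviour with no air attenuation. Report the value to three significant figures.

By the inverse-square law, rate at 12.2 m:
5.94 × (1.31/12.2)² = 5.94 × 0.01153 = 0.06849 mrem/h.
Dose = rate × time = 0.06849 mrem/h × 2.317 h = 0.1587 mrem.

0.159 mrem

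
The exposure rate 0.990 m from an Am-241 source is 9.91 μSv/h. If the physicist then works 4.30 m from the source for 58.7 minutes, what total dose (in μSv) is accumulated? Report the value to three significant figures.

0.514 μSv

Since intensity falls as 1/r², rate at 4.30 m:
9.91 × (0.990/4.30)² = 9.91 × 0.05301 = 0.5253 μSv/h.
Dose = rate × time = 0.5253 μSv/h × 0.9783 h = 0.5139 μSv.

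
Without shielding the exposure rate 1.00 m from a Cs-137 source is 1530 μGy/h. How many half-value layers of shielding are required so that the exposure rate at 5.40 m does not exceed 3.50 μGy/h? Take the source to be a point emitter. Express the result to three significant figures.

At 5.40 m, distance alone gives 1530 × (1.00/5.40)² = 1530 × 0.03429 = 52.46 μGy/h.
Further attenuation needed: 52.46/3.50 = 14.99.
n = log₂(14.99) = 3.906 half-value layers.

3.91 half-value layers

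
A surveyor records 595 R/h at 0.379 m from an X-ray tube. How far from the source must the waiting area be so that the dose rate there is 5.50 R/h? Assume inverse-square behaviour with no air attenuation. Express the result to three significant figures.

3.94 m

By the inverse-square law, d₂ = d₁·√(I₁/I₂).
I₁/I₂ = 595/5.50 = 108.2, so d₂ = 0.379 × √108.2 = 3.942 m.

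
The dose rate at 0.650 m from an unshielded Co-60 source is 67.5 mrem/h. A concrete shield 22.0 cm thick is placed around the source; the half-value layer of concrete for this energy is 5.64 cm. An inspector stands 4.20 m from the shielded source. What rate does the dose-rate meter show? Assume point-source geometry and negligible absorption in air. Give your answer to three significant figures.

0.108 mrem/h

Distance alone: (0.650/4.20)² = 0.02395, so 67.5 × 0.02395 = 1.617 mrem/h.
Shield: 22.0/5.64 = 3.901 half-value layers → attenuation 2^(−3.901) = 0.06694.
Combined: 1.617 × 0.06694 = 0.1082 mrem/h.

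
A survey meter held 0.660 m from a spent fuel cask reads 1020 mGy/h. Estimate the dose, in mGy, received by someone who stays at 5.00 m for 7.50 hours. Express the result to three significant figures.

Applying the 1/r² law, rate at 5.00 m:
(0.660/5.00)² = 0.01742, so 1020 × 0.01742 = 17.77 mGy/h.
Dose = rate × time = 17.77 mGy/h × 7.500 h = 133.3 mGy.

133 mGy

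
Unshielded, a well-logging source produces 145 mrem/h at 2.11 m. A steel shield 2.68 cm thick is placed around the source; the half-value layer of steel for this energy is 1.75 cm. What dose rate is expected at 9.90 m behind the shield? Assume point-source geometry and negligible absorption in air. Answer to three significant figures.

Distance alone: (2.11/9.90)² = 0.04542, so 145 × 0.04542 = 6.586 mrem/h.
Shield: 2.68/1.75 = 1.531 half-value layers → attenuation 2^(−1.531) = 0.3460.
Combined: 6.586 × 0.3460 = 2.279 mrem/h.

2.28 mrem/h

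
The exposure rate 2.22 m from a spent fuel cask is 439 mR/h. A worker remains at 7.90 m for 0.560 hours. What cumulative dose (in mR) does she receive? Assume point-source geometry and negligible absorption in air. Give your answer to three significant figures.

Since intensity falls as 1/r², rate at 7.90 m:
(2.22/7.90)² = 0.07897, so 439 × 0.07897 = 34.67 mR/h.
Dose = rate × time = 34.67 mR/h × 0.5600 h = 19.42 mR.

19.4 mR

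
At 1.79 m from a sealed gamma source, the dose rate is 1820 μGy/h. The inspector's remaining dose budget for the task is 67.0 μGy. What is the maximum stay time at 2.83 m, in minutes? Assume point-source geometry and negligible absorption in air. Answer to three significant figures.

5.52 min

Applying the 1/r² law, rate at 2.83 m:
1820 × (1.79/2.83)² = 1820 × 0.4001 = 728.2 μGy/h.
Stay time = 67.0 μGy ÷ 728.2 μGy/h = 0.09201 h = 5.521 min.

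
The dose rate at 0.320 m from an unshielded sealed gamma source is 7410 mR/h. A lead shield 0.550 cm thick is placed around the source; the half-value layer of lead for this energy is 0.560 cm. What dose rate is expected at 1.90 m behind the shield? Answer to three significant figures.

106 mR/h

Distance alone: 7410 × (0.320/1.90)² = 7410 × 0.02837 = 210.2 mR/h.
Shield: 0.550/0.560 = 0.9821 half-value layers → attenuation 2^(−0.9821) = 0.5062.
Combined: 210.2 × 0.5062 = 106.4 mR/h.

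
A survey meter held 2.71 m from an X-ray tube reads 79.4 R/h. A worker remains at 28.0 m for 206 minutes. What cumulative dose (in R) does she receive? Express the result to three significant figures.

By the inverse-square law, rate at 28.0 m:
79.4 × (2.71/28.0)² = 79.4 × 0.009367 = 0.7437 R/h.
Dose = rate × time = 0.7437 R/h × 3.433 h = 2.553 R.

2.55 R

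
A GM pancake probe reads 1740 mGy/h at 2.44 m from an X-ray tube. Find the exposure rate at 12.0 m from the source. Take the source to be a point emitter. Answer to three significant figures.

71.9 mGy/h

Applying the 1/r² law, the rate at 12.0 m is
(2.44/12.0)² = 0.04134, so 1740 × 0.04134 = 71.93 mGy/h.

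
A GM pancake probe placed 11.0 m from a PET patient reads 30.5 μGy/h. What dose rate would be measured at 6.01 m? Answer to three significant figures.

Intensity scales as (d₁/d₂)², so scaling from 11.0 m to 6.01 m:
(11.0/6.01)² = 3.350, so 30.5 × 3.350 = 102.2 μGy/h.

102 μGy/h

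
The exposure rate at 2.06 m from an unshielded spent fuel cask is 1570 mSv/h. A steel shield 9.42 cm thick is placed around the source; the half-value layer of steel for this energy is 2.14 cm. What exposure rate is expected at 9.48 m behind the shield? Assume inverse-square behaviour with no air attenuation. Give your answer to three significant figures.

3.51 mSv/h

Distance alone: 1570 × (2.06/9.48)² = 1570 × 0.04722 = 74.14 mSv/h.
Shield: 9.42/2.14 = 4.402 half-value layers → attenuation 2^(−4.402) = 0.04730.
Combined: 74.14 × 0.04730 = 3.507 mSv/h.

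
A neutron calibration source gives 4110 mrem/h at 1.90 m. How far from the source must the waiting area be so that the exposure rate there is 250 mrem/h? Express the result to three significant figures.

7.70 m

Using I₁d₁² = I₂d₂², d₂ = d₁·√(I₁/I₂).
I₁/I₂ = 4110/250 = 16.44, so d₂ = 1.90 × √16.44 = 7.704 m.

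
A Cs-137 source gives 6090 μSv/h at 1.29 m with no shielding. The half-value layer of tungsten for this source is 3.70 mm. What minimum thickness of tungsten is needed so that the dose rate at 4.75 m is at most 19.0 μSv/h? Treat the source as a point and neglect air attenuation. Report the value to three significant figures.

At 4.75 m, distance alone gives 6090 × (1.29/4.75)² = 6090 × 0.07376 = 449.2 μSv/h.
Further attenuation needed: 449.2/19.0 = 23.64.
n = log₂(23.64) = 4.563 half-value layers.
Thickness = 4.563 × 3.70 mm = 16.88 mm.

16.9 mm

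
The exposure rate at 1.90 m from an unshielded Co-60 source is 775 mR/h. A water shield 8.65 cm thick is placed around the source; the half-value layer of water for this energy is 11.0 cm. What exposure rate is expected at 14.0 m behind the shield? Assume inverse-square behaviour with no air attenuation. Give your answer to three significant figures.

8.28 mR/h

Distance alone: (1.90/14.0)² = 0.01842, so 775 × 0.01842 = 14.28 mR/h.
Shield: 8.65/11.0 = 0.7864 half-value layers → attenuation 2^(−0.7864) = 0.5798.
Combined: 14.28 × 0.5798 = 8.280 mR/h.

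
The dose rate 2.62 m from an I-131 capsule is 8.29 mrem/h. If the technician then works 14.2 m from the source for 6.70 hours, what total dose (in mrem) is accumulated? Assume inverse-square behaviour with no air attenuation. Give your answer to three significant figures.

Applying the 1/r² law, rate at 14.2 m:
8.29 × (2.62/14.2)² = 8.29 × 0.03404 = 0.2822 mrem/h.
Dose = rate × time = 0.2822 mrem/h × 6.700 h = 1.891 mrem.

1.89 mrem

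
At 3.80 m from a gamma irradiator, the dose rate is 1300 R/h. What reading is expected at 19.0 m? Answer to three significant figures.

Applying the 1/r² law, the rate at 19.0 m is
(3.80/19.0)² = 0.04000, so 1300 × 0.04000 = 52.00 R/h.

52.0 R/h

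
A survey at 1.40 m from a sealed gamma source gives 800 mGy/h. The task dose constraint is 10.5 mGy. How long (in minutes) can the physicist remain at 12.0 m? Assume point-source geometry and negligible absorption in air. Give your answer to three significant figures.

57.9 min

Since intensity falls as 1/r², rate at 12.0 m:
800 × (1.40/12.0)² = 800 × 0.01361 = 10.89 mGy/h.
Stay time = 10.5 mGy ÷ 10.89 mGy/h = 0.9642 h = 57.85 min.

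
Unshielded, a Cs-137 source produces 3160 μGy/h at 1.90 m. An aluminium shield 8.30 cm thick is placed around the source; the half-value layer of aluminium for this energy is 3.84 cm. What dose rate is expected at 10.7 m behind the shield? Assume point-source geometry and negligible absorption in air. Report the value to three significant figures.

22.3 μGy/h

Distance alone: (1.90/10.7)² = 0.03153, so 3160 × 0.03153 = 99.63 μGy/h.
Shield: 8.30/3.84 = 2.161 half-value layers → attenuation 2^(−2.161) = 0.2236.
Combined: 99.63 × 0.2236 = 22.28 μGy/h.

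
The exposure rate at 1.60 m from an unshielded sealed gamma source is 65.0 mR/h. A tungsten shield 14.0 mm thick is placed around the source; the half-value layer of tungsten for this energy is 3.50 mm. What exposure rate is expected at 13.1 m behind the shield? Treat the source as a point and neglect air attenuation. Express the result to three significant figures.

Distance alone: 65.0 × (1.60/13.1)² = 65.0 × 0.01492 = 0.9698 mR/h.
Shield: 14.0/3.50 = 4.000 half-value layers → attenuation 2^(−4.000) = 0.06250.
Combined: 0.9698 × 0.06250 = 0.06061 mR/h.

0.0606 mR/h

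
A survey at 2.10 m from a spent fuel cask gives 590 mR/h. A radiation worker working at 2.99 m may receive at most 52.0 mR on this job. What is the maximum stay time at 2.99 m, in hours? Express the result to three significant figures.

Using I₁d₁² = I₂d₂², rate at 2.99 m:
(2.10/2.99)² = 0.4933, so 590 × 0.4933 = 291.0 mR/h.
Stay time = 52.0 mR ÷ 291.0 mR/h = 0.1787 h.

0.179 h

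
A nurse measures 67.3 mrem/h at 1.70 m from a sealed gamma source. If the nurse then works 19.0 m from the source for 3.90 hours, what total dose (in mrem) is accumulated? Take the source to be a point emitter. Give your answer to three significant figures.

2.10 mrem

Since intensity falls as 1/r², rate at 19.0 m:
67.3 × (1.70/19.0)² = 67.3 × 0.008006 = 0.5388 mrem/h.
Dose = rate × time = 0.5388 mrem/h × 3.900 h = 2.101 mrem.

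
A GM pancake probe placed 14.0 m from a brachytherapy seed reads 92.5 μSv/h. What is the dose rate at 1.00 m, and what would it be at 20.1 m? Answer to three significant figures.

By the inverse-square law,
At 1.00 m: 92.5 × (14.0/1.00)² = 92.5 × 196.0 = 18130 μSv/h
At 20.1 m: 18130 × (1.00/20.1)² = 18130 × 0.002475 = 44.87 μSv/h.

18100 μSv/h; 44.9 μSv/h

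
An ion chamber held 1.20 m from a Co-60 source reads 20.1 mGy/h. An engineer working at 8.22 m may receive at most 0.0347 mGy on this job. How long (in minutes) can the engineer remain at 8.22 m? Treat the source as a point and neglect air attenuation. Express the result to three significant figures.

Intensity scales as (d₁/d₂)², so rate at 8.22 m:
20.1 × (1.20/8.22)² = 20.1 × 0.02131 = 0.4283 mGy/h.
Stay time = 0.0347 mGy ÷ 0.4283 mGy/h = 0.08102 h = 4.861 min.

4.86 min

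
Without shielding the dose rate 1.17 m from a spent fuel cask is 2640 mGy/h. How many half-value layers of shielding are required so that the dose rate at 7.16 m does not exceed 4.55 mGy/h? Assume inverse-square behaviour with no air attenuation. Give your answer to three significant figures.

At 7.16 m, distance alone gives 2640 × (1.17/7.16)² = 2640 × 0.02670 = 70.49 mGy/h.
Further attenuation needed: 70.49/4.55 = 15.49.
n = log₂(15.49) = 3.953 half-value layers.

3.95 half-value layers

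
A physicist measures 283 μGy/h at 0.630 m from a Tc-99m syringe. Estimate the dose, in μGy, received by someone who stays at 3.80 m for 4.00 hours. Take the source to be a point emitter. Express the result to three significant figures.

Using I₁d₁² = I₂d₂², rate at 3.80 m:
(0.630/3.80)² = 0.02749, so 283 × 0.02749 = 7.780 μGy/h.
Dose = rate × time = 7.780 μGy/h × 4.000 h = 31.12 μGy.

31.1 μGy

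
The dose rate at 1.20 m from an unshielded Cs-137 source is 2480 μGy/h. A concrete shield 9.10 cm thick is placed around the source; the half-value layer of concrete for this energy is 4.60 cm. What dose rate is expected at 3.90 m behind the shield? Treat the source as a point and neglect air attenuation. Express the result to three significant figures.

Distance alone: 2480 × (1.20/3.90)² = 2480 × 0.09467 = 234.8 μGy/h.
Shield: 9.10/4.60 = 1.978 half-value layers → attenuation 2^(−1.978) = 0.2538.
Combined: 234.8 × 0.2538 = 59.59 μGy/h.

59.6 μGy/h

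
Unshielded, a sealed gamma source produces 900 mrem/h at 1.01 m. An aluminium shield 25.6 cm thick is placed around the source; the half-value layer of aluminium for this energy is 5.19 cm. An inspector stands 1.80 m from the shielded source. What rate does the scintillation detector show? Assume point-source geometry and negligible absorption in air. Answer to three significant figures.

Distance alone: 900 × (1.01/1.80)² = 900 × 0.3148 = 283.3 mrem/h.
Shield: 25.6/5.19 = 4.933 half-value layers → attenuation 2^(−4.933) = 0.03274.
Combined: 283.3 × 0.03274 = 9.275 mrem/h.

9.28 mrem/h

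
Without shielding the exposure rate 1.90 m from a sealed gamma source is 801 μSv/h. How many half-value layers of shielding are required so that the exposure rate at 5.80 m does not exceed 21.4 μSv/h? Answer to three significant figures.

At 5.80 m, distance alone gives 801 × (1.90/5.80)² = 801 × 0.1073 = 85.95 μSv/h.
Further attenuation needed: 85.95/21.4 = 4.016.
n = log₂(4.016) = 2.006 half-value layers.

2.01 half-value layers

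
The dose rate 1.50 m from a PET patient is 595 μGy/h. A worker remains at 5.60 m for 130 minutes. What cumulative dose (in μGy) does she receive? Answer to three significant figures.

92.5 μGy

By the inverse-square law, rate at 5.60 m:
595 × (1.50/5.60)² = 595 × 0.07175 = 42.69 μGy/h.
Dose = rate × time = 42.69 μGy/h × 2.167 h = 92.51 μGy.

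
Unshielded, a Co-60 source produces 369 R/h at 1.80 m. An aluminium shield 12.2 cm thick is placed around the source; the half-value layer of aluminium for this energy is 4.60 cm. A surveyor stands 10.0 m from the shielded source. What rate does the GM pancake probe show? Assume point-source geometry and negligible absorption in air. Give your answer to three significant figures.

1.90 R/h

Distance alone: (1.80/10.0)² = 0.03240, so 369 × 0.03240 = 11.96 R/h.
Shield: 12.2/4.60 = 2.652 half-value layers → attenuation 2^(−2.652) = 0.1591.
Combined: 11.96 × 0.1591 = 1.903 R/h.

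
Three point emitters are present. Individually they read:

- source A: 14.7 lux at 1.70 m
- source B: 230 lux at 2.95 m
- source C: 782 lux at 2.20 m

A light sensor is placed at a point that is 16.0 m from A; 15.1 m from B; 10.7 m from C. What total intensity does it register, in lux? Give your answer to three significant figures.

42.0 lux

By superposition, sum each source's inverse-square contribution:
A: 14.7 × (1.70/16.0)² = 0.1659 lux
B: 230 × (2.95/15.1)² = 8.778 lux
C: 782 × (2.20/10.7)² = 33.06 lux
Total = 0.1659 + 8.778 + 33.06 = 42.00 lux.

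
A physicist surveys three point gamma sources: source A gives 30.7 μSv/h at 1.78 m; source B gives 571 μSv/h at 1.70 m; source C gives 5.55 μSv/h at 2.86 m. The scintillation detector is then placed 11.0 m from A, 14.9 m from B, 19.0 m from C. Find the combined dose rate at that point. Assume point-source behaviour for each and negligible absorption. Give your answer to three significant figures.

Each source contributes Iᵢ·(dᵢ/rᵢ)²; contributions add.
A: 30.7 × (1.78/11.0)² = 0.8039 μSv/h
B: 571 × (1.70/14.9)² = 7.433 μSv/h
C: 5.55 × (2.86/19.0)² = 0.1258 μSv/h
Total = 0.8039 + 7.433 + 0.1258 = 8.363 μSv/h.

8.36 μSv/h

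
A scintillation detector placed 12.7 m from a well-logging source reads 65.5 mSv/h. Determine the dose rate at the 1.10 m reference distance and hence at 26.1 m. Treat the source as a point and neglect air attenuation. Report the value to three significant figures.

Since intensity falls as 1/r²,
At 1.10 m: (12.7/1.10)² = 133.3, so 65.5 × 133.3 = 8731 mSv/h
At 26.1 m: (1.10/26.1)² = 0.001776, so 8731 × 0.001776 = 15.51 mSv/h.

8730 mSv/h; 15.5 mSv/h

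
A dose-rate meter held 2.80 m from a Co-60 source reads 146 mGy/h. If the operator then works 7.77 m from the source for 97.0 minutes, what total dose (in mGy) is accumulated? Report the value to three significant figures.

Intensity scales as (d₁/d₂)², so rate at 7.77 m:
(2.80/7.77)² = 0.1299, so 146 × 0.1299 = 18.97 mGy/h.
Dose = rate × time = 18.97 mGy/h × 1.617 h = 30.67 mGy.

30.7 mGy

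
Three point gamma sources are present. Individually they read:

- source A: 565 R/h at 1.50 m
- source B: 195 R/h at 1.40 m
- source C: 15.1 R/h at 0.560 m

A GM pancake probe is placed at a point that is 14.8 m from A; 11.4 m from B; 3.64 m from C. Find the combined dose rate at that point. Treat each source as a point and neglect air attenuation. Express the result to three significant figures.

9.10 R/h

By superposition, sum each source's inverse-square contribution:
A: 565 × (1.50/14.8)² = 5.804 R/h
B: 195 × (1.40/11.4)² = 2.941 R/h
C: 15.1 × (0.560/3.64)² = 0.3574 R/h
Total = 5.804 + 2.941 + 0.3574 = 9.102 R/h.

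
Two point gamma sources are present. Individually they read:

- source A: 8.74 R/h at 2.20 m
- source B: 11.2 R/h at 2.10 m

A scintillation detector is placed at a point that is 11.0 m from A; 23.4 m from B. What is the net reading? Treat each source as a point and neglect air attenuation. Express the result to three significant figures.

0.440 R/h

Each source contributes Iᵢ·(dᵢ/rᵢ)²; contributions add.
A: 8.74 × (2.20/11.0)² = 0.3496 R/h
B: 11.2 × (2.10/23.4)² = 0.09020 R/h
Total = 0.3496 + 0.09020 = 0.4398 R/h.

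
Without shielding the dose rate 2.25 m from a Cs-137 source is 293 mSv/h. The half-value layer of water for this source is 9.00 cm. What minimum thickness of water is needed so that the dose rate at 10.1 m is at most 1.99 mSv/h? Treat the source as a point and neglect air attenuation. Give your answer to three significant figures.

25.8 cm

At 10.1 m, distance alone gives 293 × (2.25/10.1)² = 293 × 0.04963 = 14.54 mSv/h.
Further attenuation needed: 14.54/1.99 = 7.307.
n = log₂(7.307) = 2.869 half-value layers.
Thickness = 2.869 × 9.00 cm = 25.82 cm.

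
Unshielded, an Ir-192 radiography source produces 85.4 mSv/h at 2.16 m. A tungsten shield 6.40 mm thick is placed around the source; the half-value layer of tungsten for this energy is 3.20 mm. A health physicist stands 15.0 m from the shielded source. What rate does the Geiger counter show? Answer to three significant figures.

0.443 mSv/h

Distance alone: 85.4 × (2.16/15.0)² = 85.4 × 0.02074 = 1.771 mSv/h.
Shield: 6.40/3.20 = 2.000 half-value layers → attenuation 2^(−2.000) = 0.2500.
Combined: 1.771 × 0.2500 = 0.4427 mSv/h.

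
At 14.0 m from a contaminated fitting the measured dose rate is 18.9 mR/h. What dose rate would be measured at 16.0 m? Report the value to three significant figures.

By the inverse-square law, scaling from 14.0 m to 16.0 m:
18.9 × (14.0/16.0)² = 18.9 × 0.7656 = 14.47 mR/h.

14.5 mR/h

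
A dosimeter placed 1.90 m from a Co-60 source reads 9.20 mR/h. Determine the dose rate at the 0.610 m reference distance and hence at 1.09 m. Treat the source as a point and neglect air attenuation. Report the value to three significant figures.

Using I₁d₁² = I₂d₂²,
At 0.610 m: 9.20 × (1.90/0.610)² = 9.20 × 9.702 = 89.26 mR/h
At 1.09 m: 89.26 × (0.610/1.09)² = 89.26 × 0.3132 = 27.96 mR/h.

89.3 mR/h; 28.0 mR/h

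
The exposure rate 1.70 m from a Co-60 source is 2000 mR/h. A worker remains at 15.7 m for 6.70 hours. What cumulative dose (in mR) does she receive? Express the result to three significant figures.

Applying the 1/r² law, rate at 15.7 m:
2000 × (1.70/15.7)² = 2000 × 0.01172 = 23.44 mR/h.
Dose = rate × time = 23.44 mR/h × 6.700 h = 157.0 mR.

157 mR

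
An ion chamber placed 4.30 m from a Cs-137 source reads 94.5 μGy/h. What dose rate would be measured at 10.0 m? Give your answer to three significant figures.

17.5 μGy/h

Applying the 1/r² law, scaling from 4.30 m to 10.0 m:
(4.30/10.0)² = 0.1849, so 94.5 × 0.1849 = 17.47 μGy/h.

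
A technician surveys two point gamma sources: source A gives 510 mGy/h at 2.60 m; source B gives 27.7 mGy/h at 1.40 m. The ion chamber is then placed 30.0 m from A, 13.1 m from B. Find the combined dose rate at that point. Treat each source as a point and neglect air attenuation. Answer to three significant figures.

4.15 mGy/h

Each source contributes Iᵢ·(dᵢ/rᵢ)²; contributions add.
A: 510 × (2.60/30.0)² = 3.831 mGy/h
B: 27.7 × (1.40/13.1)² = 0.3164 mGy/h
Total = 3.831 + 0.3164 = 4.147 mGy/h.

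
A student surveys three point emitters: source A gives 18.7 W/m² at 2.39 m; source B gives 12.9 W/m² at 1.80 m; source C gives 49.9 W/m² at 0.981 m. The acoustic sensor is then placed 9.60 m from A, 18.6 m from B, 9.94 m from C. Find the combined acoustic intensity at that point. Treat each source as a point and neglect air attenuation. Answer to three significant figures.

By superposition, sum each source's inverse-square contribution:
A: 18.7 × (2.39/9.60)² = 1.159 W/m²
B: 12.9 × (1.80/18.6)² = 0.1208 W/m²
C: 49.9 × (0.981/9.94)² = 0.4860 W/m²
Total = 1.159 + 0.1208 + 0.4860 = 1.766 W/m².

1.77 W/m²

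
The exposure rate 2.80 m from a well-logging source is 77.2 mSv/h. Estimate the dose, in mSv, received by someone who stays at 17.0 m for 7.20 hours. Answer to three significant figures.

15.1 mSv

Since intensity falls as 1/r², rate at 17.0 m:
77.2 × (2.80/17.0)² = 77.2 × 0.02713 = 2.094 mSv/h.
Dose = rate × time = 2.094 mSv/h × 7.200 h = 15.08 mSv.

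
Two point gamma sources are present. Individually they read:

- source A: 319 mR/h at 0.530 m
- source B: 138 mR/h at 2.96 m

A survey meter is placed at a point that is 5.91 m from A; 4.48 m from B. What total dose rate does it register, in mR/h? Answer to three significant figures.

62.8 mR/h

By superposition, sum each source's inverse-square contribution:
A: 319 × (0.530/5.91)² = 2.565 mR/h
B: 138 × (2.96/4.48)² = 60.24 mR/h
Total = 2.565 + 60.24 = 62.80 mR/h.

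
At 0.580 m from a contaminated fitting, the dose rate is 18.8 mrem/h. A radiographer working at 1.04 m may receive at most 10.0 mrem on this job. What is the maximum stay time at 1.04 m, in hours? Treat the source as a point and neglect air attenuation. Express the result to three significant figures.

By the inverse-square law, rate at 1.04 m:
18.8 × (0.580/1.04)² = 18.8 × 0.3110 = 5.847 mrem/h.
Stay time = 10.0 mrem ÷ 5.847 mrem/h = 1.710 h.

1.71 h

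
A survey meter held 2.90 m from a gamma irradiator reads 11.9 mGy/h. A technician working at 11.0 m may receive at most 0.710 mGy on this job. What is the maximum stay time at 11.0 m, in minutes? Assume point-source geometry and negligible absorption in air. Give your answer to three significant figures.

Since intensity falls as 1/r², rate at 11.0 m:
(2.90/11.0)² = 0.06950, so 11.9 × 0.06950 = 0.8271 mGy/h.
Stay time = 0.710 mGy ÷ 0.8271 mGy/h = 0.8584 h = 51.50 min.

51.5 min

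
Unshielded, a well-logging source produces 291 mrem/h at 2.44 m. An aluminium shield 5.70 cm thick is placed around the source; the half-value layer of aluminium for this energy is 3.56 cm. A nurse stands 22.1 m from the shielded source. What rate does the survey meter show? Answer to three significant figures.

Distance alone: (2.44/22.1)² = 0.01219, so 291 × 0.01219 = 3.547 mrem/h.
Shield: 5.70/3.56 = 1.601 half-value layers → attenuation 2^(−1.601) = 0.3296.
Combined: 3.547 × 0.3296 = 1.169 mrem/h.

1.17 mrem/h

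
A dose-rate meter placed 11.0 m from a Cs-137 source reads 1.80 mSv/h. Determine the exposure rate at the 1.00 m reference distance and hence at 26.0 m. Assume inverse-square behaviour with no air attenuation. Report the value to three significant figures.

By the inverse-square law,
At 1.00 m: 1.80 × (11.0/1.00)² = 1.80 × 121.0 = 217.8 mSv/h
At 26.0 m: 217.8 × (1.00/26.0)² = 217.8 × 0.001479 = 0.3221 mSv/h.

218 mSv/h; 0.322 mSv/h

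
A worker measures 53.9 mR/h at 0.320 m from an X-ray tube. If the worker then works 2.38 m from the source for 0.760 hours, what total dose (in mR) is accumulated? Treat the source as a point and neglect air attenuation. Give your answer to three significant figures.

0.741 mR

Since intensity falls as 1/r², rate at 2.38 m:
53.9 × (0.320/2.38)² = 53.9 × 0.01808 = 0.9745 mR/h.
Dose = rate × time = 0.9745 mR/h × 0.7600 h = 0.7406 mR.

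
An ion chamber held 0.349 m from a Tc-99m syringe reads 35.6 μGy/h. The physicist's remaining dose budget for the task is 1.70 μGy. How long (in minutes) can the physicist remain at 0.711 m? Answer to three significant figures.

By the inverse-square law, rate at 0.711 m:
35.6 × (0.349/0.711)² = 35.6 × 0.2409 = 8.576 μGy/h.
Stay time = 1.70 μGy ÷ 8.576 μGy/h = 0.1982 h = 11.89 min.

11.9 min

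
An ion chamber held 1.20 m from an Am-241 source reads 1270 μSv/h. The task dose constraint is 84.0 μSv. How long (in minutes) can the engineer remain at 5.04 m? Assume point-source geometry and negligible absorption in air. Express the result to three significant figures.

Applying the 1/r² law, rate at 5.04 m:
1270 × (1.20/5.04)² = 1270 × 0.05669 = 72.00 μSv/h.
Stay time = 84.0 μSv ÷ 72.00 μSv/h = 1.167 h = 70.02 min.

70.0 min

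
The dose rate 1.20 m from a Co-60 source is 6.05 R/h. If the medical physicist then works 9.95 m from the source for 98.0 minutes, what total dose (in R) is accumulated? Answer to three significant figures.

0.144 R

By the inverse-square law, rate at 9.95 m:
(1.20/9.95)² = 0.01455, so 6.05 × 0.01455 = 0.08803 R/h.
Dose = rate × time = 0.08803 R/h × 1.633 h = 0.1438 R.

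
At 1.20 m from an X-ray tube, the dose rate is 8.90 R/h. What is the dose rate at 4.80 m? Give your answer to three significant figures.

Applying the 1/r² law, the rate at 4.80 m is
8.90 × (1.20/4.80)² = 8.90 × 0.06250 = 0.5563 R/h.

0.556 R/h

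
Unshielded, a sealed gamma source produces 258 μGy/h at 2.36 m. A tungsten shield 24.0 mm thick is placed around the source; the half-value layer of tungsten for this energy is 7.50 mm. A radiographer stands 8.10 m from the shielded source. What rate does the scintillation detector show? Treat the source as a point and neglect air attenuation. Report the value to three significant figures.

2.38 μGy/h

Distance alone: (2.36/8.10)² = 0.08489, so 258 × 0.08489 = 21.90 μGy/h.
Shield: 24.0/7.50 = 3.200 half-value layers → attenuation 2^(−3.200) = 0.1088.
Combined: 21.90 × 0.1088 = 2.383 μGy/h.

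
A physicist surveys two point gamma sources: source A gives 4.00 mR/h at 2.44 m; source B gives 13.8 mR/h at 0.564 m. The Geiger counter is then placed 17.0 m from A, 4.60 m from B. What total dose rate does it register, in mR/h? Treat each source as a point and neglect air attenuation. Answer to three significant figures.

By superposition, sum each source's inverse-square contribution:
A: 4.00 × (2.44/17.0)² = 0.08240 mR/h
B: 13.8 × (0.564/4.60)² = 0.2075 mR/h
Total = 0.08240 + 0.2075 = 0.2899 mR/h.

0.290 mR/h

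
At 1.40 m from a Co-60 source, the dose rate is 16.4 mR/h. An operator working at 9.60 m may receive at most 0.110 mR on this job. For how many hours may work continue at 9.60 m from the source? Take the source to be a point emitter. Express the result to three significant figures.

0.315 h

Since intensity falls as 1/r², rate at 9.60 m:
(1.40/9.60)² = 0.02127, so 16.4 × 0.02127 = 0.3488 mR/h.
Stay time = 0.110 mR ÷ 0.3488 mR/h = 0.3154 h.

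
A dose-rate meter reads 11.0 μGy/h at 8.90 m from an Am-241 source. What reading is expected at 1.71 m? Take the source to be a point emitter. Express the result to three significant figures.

Applying the 1/r² law, the rate at 1.71 m is
(8.90/1.71)² = 27.09, so 11.0 × 27.09 = 298.0 μGy/h.

298 μGy/h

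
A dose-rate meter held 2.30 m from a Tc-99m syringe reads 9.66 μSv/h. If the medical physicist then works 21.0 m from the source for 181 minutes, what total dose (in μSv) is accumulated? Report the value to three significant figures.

Applying the 1/r² law, rate at 21.0 m:
(2.30/21.0)² = 0.01200, so 9.66 × 0.01200 = 0.1159 μSv/h.
Dose = rate × time = 0.1159 μSv/h × 3.017 h = 0.3497 μSv.

0.350 μSv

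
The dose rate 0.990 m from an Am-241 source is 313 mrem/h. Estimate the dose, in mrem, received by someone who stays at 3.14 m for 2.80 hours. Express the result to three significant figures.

Applying the 1/r² law, rate at 3.14 m:
313 × (0.990/3.14)² = 313 × 0.09941 = 31.12 mrem/h.
Dose = rate × time = 31.12 mrem/h × 2.800 h = 87.14 mrem.

87.1 mrem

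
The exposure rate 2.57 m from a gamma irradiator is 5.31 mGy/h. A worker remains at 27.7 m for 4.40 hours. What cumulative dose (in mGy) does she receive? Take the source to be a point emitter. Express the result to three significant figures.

0.201 mGy

Using I₁d₁² = I₂d₂², rate at 27.7 m:
5.31 × (2.57/27.7)² = 5.31 × 0.008608 = 0.04571 mGy/h.
Dose = rate × time = 0.04571 mGy/h × 4.400 h = 0.2011 mGy.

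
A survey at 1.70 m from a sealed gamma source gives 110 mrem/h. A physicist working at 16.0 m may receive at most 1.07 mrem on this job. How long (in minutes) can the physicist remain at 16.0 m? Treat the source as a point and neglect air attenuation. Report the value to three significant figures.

Applying the 1/r² law, rate at 16.0 m:
110 × (1.70/16.0)² = 110 × 0.01129 = 1.242 mrem/h.
Stay time = 1.07 mrem ÷ 1.242 mrem/h = 0.8615 h = 51.69 min.

51.7 min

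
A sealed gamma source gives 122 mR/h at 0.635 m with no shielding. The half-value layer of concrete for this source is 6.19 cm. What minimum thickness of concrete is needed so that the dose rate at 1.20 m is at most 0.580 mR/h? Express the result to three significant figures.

36.4 cm

At 1.20 m, distance alone gives 122 × (0.635/1.20)² = 122 × 0.2800 = 34.16 mR/h.
Further attenuation needed: 34.16/0.580 = 58.90.
n = log₂(58.90) = 5.880 half-value layers.
Thickness = 5.880 × 6.19 cm = 36.40 cm.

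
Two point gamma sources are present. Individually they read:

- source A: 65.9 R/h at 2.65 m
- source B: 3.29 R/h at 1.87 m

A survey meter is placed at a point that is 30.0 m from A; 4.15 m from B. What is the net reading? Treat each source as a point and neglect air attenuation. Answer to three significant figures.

By superposition, sum each source's inverse-square contribution:
A: 65.9 × (2.65/30.0)² = 0.5142 R/h
B: 3.29 × (1.87/4.15)² = 0.6680 R/h
Total = 0.5142 + 0.6680 = 1.182 R/h.

1.18 R/h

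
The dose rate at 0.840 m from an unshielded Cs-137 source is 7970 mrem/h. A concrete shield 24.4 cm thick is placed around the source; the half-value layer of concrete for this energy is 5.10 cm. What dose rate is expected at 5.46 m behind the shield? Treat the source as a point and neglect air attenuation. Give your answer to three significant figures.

6.85 mrem/h

Distance alone: 7970 × (0.840/5.46)² = 7970 × 0.02367 = 188.6 mrem/h.
Shield: 24.4/5.10 = 4.784 half-value layers → attenuation 2^(−4.784) = 0.03630.
Combined: 188.6 × 0.03630 = 6.846 mrem/h.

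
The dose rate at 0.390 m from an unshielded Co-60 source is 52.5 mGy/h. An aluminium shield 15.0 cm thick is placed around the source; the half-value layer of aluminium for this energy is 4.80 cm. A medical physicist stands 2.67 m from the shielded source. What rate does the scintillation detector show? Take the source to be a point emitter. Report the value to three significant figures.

Distance alone: 52.5 × (0.390/2.67)² = 52.5 × 0.02134 = 1.120 mGy/h.
Shield: 15.0/4.80 = 3.125 half-value layers → attenuation 2^(−3.125) = 0.1146.
Combined: 1.120 × 0.1146 = 0.1284 mGy/h.

0.128 mGy/h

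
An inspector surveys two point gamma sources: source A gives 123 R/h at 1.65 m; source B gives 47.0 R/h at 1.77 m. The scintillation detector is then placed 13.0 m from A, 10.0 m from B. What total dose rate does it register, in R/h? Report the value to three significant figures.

3.45 R/h

Each source contributes Iᵢ·(dᵢ/rᵢ)²; contributions add.
A: 123 × (1.65/13.0)² = 1.981 R/h
B: 47.0 × (1.77/10.0)² = 1.472 R/h
Total = 1.981 + 1.472 = 3.453 R/h.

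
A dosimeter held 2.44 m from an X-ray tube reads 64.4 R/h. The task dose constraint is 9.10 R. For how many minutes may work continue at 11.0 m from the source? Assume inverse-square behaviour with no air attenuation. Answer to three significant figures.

Since intensity falls as 1/r², rate at 11.0 m:
(2.44/11.0)² = 0.04920, so 64.4 × 0.04920 = 3.168 R/h.
Stay time = 9.10 R ÷ 3.168 R/h = 2.872 h = 172.3 min.

172 min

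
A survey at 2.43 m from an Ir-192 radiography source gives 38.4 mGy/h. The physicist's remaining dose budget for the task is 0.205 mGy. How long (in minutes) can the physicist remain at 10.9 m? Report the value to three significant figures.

6.44 min

Intensity scales as (d₁/d₂)², so rate at 10.9 m:
38.4 × (2.43/10.9)² = 38.4 × 0.04970 = 1.908 mGy/h.
Stay time = 0.205 mGy ÷ 1.908 mGy/h = 0.1074 h = 6.444 min.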